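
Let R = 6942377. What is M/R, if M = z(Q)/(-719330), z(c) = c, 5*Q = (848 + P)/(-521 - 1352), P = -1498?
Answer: -1/71949998990761 ≈ -1.3899e-14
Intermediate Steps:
Q = 130/1873 (Q = ((848 - 1498)/(-521 - 1352))/5 = (-650/(-1873))/5 = (-650*(-1/1873))/5 = (⅕)*(650/1873) = 130/1873 ≈ 0.069407)
M = -13/134730509 (M = (130/1873)/(-719330) = (130/1873)*(-1/719330) = -13/134730509 ≈ -9.6489e-8)
M/R = -13/134730509/6942377 = -13/134730509*1/6942377 = -1/71949998990761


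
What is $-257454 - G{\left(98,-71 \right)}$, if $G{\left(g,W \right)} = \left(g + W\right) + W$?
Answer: $-257410$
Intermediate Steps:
$G{\left(g,W \right)} = g + 2 W$ ($G{\left(g,W \right)} = \left(W + g\right) + W = g + 2 W$)
$-257454 - G{\left(98,-71 \right)} = -257454 - \left(98 + 2 \left(-71\right)\right) = -257454 - \left(98 - 142\right) = -257454 - -44 = -257454 + 44 = -257410$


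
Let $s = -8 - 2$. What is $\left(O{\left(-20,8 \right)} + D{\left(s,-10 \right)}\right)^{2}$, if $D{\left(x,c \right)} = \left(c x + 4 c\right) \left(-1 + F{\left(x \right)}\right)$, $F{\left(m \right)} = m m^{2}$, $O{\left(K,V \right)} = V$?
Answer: $3606242704$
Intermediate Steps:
$s = -10$
$F{\left(m \right)} = m^{3}$
$D{\left(x,c \right)} = \left(-1 + x^{3}\right) \left(4 c + c x\right)$ ($D{\left(x,c \right)} = \left(c x + 4 c\right) \left(-1 + x^{3}\right) = \left(4 c + c x\right) \left(-1 + x^{3}\right) = \left(-1 + x^{3}\right) \left(4 c + c x\right)$)
$\left(O{\left(-20,8 \right)} + D{\left(s,-10 \right)}\right)^{2} = \left(8 - 10 \left(-4 + \left(-10\right)^{4} - -10 + 4 \left(-10\right)^{3}\right)\right)^{2} = \left(8 - 10 \left(-4 + 10000 + 10 + 4 \left(-1000\right)\right)\right)^{2} = \left(8 - 10 \left(-4 + 10000 + 10 - 4000\right)\right)^{2} = \left(8 - 60060\right)^{2} = \left(-60052\right)^{2} = 3606242704$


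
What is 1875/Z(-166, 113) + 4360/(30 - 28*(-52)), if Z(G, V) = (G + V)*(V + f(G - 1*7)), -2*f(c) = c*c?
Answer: 1144890290/389891479 ≈ 2.9364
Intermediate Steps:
f(c) = -c**2/2 (f(c) = -c*c/2 = -c**2/2)
Z(G, V) = (G + V)*(V - (-7 + G)**2/2) (Z(G, V) = (G + V)*(V - (G - 1*7)**2/2) = (G + V)*(V - (G - 7)**2/2) = (G + V)*(V - (-7 + G)**2/2))
1875/Z(-166, 113) + 4360/(30 - 28*(-52)) = 1875/(113**2 - 166*113 - 1/2*(-166)*(-7 - 166)**2 - 1/2*113*(-7 - 166)**2) + 4360/(30 - 28*(-52)) = 1875/(12769 - 18758 - 1/2*(-166)*(-173)**2 - 1/2*113*(-173)**2) + 4360/(30 + 1456) = 1875/(12769 - 18758 - 1/2*(-166)*29929 - 1/2*113*29929) + 4360/1486 = 1875/(12769 - 18758 + 2484107 - 3381977/2) + 4360*(1/1486) = 1875/(1574259/2) + 2180/743 = 1875*(2/1574259) + 2180/743 = 1250/524753 + 2180/743 = 1144890290/389891479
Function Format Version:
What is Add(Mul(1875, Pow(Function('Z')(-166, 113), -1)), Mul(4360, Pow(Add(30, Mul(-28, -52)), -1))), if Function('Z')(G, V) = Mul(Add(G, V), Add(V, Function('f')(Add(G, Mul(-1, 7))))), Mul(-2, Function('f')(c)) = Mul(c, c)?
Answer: Rational(1144890290, 389891479) ≈ 2.9364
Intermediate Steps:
Function('f')(c) = Mul(Rational(-1, 2), Pow(c, 2)) (Function('f')(c) = Mul(Rational(-1, 2), Mul(c, c)) = Mul(Rational(-1, 2), Pow(c, 2)))
Function('Z')(G, V) = Mul(Add(G, V), Add(V, Mul(Rational(-1, 2), Pow(Add(-7, G), 2)))) (Function('Z')(G, V) = Mul(Add(G, V), Add(V, Mul(Rational(-1, 2), Pow(Add(G, Mul(-1, 7)), 2)))) = Mul(Add(G, V), Add(V, Mul(Rational(-1, 2), Pow(Add(G, -7), 2)))) = Mul(Add(G, V), Add(V, Mul(Rational(-1, 2), Pow(Add(-7, G), 2)))))
Add(Mul(1875, Pow(Function('Z')(-166, 113), -1)), Mul(4360, Pow(Add(30, Mul(-28, -52)), -1))) = Add(Mul(1875, Pow(Add(Pow(113, 2), Mul(-166, 113), Mul(Rational(-1, 2), -166, Pow(Add(-7, -166), 2)), Mul(Rational(-1, 2), 113, Pow(Add(-7, -166), 2))), -1)), Mul(4360, Pow(Add(30, Mul(-28, -52)), -1))) = Add(Mul(1875, Pow(Add(12769, -18758, Mul(Rational(-1, 2), -166, Pow(-173, 2)), Mul(Rational(-1, 2), 113, Pow(-173, 2))), -1)), Mul(4360, Pow(Add(30, 1456), -1))) = Add(Mul(1875, Pow(Add(12769, -18758, Mul(Rational(-1, 2), -166, 29929), Mul(Rational(-1, 2), 113, 29929)), -1)), Mul(4360, Pow(1486, -1))) = Add(Mul(1875, Pow(Add(12769, -18758, 2484107, Rational(-3381977, 2)), -1)), Mul(4360, Rational(1, 1486))) = Add(Mul(1875, Pow(Rational(1574259, 2), -1)), Rational(2180, 743)) = Add(Mul(1875, Rational(2, 1574259)), Rational(2180, 743)) = Add(Rational(1250, 524753), Rational(2180, 743)) = Rational(1144890290, 389891479)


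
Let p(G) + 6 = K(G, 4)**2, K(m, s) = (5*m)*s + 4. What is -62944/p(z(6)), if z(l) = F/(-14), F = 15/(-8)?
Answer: -49348096/30265 ≈ -1630.5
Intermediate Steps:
F = -15/8 (F = 15*(-1/8) = -15/8 ≈ -1.8750)
z(l) = 15/112 (z(l) = -15/8/(-14) = -15/8*(-1/14) = 15/112)
K(m, s) = 4 + 5*m*s (K(m, s) = 5*m*s + 4 = 4 + 5*m*s)
p(G) = -6 + (4 + 20*G)**2 (p(G) = -6 + (4 + 5*G*4)**2 = -6 + (4 + 20*G)**2)
-62944/p(z(6)) = -62944/(10 + 160*(15/112) + 400*(15/112)**2) = -62944/(10 + 150/7 + 400*(225/12544)) = -62944/(10 + 150/7 + 5625/784) = -62944/30265/784 = -62944*784/30265 = -49348096/30265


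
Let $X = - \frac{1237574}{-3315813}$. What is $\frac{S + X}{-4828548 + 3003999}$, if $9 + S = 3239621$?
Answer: $- \frac{10741948822130}{6049863293337} \approx -1.7756$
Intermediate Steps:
$S = 3239612$ ($S = -9 + 3239621 = 3239612$)
$X = \frac{1237574}{3315813}$ ($X = \left(-1237574\right) \left(- \frac{1}{3315813}\right) = \frac{1237574}{3315813} \approx 0.37323$)
$\frac{S + X}{-4828548 + 3003999} = \frac{3239612 + \frac{1237574}{3315813}}{-4828548 + 3003999} = \frac{10741948822130}{3315813 \left(-1824549\right)} = \frac{10741948822130}{3315813} \left(- \frac{1}{1824549}\right) = - \frac{10741948822130}{6049863293337}$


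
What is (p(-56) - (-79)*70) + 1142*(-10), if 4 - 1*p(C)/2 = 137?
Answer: -6156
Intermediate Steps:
p(C) = -266 (p(C) = 8 - 2*137 = 8 - 274 = -266)
(p(-56) - (-79)*70) + 1142*(-10) = (-266 - (-79)*70) + 1142*(-10) = (-266 - 1*(-5530)) - 11420 = (-266 + 5530) - 11420 = 5264 - 11420 = -6156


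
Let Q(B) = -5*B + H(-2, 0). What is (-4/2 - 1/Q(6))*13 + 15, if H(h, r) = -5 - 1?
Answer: -383/36 ≈ -10.639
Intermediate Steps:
H(h, r) = -6
Q(B) = -6 - 5*B (Q(B) = -5*B - 6 = -6 - 5*B)
(-4/2 - 1/Q(6))*13 + 15 = (-4/2 - 1/(-6 - 5*6))*13 + 15 = (-4*½ - 1/(-6 - 30))*13 + 15 = (-2 - 1/(-36))*13 + 15 = (-2 - 1*(-1/36))*13 + 15 = (-2 + 1/36)*13 + 15 = -71/36*13 + 15 = -923/36 + 15 = -383/36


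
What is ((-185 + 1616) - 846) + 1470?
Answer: 2055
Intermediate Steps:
((-185 + 1616) - 846) + 1470 = (1431 - 846) + 1470 = 585 + 1470 = 2055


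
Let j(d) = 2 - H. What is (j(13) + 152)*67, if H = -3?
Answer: 10519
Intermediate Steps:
j(d) = 5 (j(d) = 2 - 1*(-3) = 2 + 3 = 5)
(j(13) + 152)*67 = (5 + 152)*67 = 157*67 = 10519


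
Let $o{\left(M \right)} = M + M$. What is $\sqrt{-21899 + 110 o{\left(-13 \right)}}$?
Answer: $3 i \sqrt{2751} \approx 157.35 i$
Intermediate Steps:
$o{\left(M \right)} = 2 M$
$\sqrt{-21899 + 110 o{\left(-13 \right)}} = \sqrt{-21899 + 110 \cdot 2 \left(-13\right)} = \sqrt{-21899 + 110 \left(-26\right)} = \sqrt{-21899 - 2860} = \sqrt{-24759} = 3 i \sqrt{2751}$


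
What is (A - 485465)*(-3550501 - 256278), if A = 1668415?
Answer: -4503229218050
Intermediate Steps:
(A - 485465)*(-3550501 - 256278) = (1668415 - 485465)*(-3550501 - 256278) = 1182950*(-3806779) = -4503229218050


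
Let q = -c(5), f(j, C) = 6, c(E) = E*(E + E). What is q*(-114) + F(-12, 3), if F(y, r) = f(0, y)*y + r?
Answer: 5631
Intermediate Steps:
c(E) = 2*E² (c(E) = E*(2*E) = 2*E²)
q = -50 (q = -2*5² = -2*25 = -1*50 = -50)
F(y, r) = r + 6*y (F(y, r) = 6*y + r = r + 6*y)
q*(-114) + F(-12, 3) = -50*(-114) + (3 + 6*(-12)) = 5700 + (3 - 72) = 5700 - 69 = 5631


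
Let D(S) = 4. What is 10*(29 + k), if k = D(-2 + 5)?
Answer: 330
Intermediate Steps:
k = 4
10*(29 + k) = 10*(29 + 4) = 10*33 = 330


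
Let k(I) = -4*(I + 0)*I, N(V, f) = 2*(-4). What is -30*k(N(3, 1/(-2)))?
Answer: 7680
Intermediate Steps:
N(V, f) = -8
k(I) = -4*I**2 (k(I) = -4*I*I = -4*I**2)
-30*k(N(3, 1/(-2))) = -(-120)*(-8)**2 = -(-120)*64 = -30*(-256) = 7680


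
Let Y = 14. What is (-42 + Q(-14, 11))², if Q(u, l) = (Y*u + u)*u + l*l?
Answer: 9114361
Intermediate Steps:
Q(u, l) = l² + 15*u² (Q(u, l) = (14*u + u)*u + l*l = (15*u)*u + l² = 15*u² + l² = l² + 15*u²)
(-42 + Q(-14, 11))² = (-42 + (11² + 15*(-14)²))² = (-42 + (121 + 15*196))² = (-42 + (121 + 2940))² = (-42 + 3061)² = 3019² = 9114361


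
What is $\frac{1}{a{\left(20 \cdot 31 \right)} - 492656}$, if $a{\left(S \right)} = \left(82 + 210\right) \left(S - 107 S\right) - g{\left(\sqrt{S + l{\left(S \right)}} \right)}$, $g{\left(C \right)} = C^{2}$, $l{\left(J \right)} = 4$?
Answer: $- \frac{1}{19683520} \approx -5.0804 \cdot 10^{-8}$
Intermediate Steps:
$a{\left(S \right)} = -4 - 30953 S$ ($a{\left(S \right)} = \left(82 + 210\right) \left(S - 107 S\right) - \left(\sqrt{S + 4}\right)^{2} = 292 \left(- 106 S\right) - \left(\sqrt{4 + S}\right)^{2} = - 30952 S - \left(4 + S\right) = -4 - 30953 S$)
$\frac{1}{a{\left(20 \cdot 31 \right)} - 492656} = \frac{1}{\left(-4 - 30953 \cdot 20 \cdot 31\right) - 492656} = \frac{1}{\left(-4 - 19190860\right) - 492656} = \frac{1}{-19190864 - 492656} = \frac{1}{-19683520} = - \frac{1}{19683520}$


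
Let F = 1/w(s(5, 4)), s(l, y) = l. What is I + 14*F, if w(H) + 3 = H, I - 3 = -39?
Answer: -29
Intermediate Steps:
I = -36 (I = 3 - 39 = -36)
w(H) = -3 + H
F = ½ (F = 1/(-3 + 5) = 1/2 = ½ ≈ 0.50000)
I + 14*F = -36 + 14*(½) = -36 + 7 = -29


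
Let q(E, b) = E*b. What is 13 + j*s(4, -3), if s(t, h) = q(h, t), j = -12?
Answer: 157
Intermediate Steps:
s(t, h) = h*t
13 + j*s(4, -3) = 13 - (-36)*4 = 13 - 12*(-12) = 13 + 144 = 157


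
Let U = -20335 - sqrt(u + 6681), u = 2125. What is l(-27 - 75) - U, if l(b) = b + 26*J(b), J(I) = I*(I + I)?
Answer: 561241 + sqrt(8806) ≈ 5.6134e+5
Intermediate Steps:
J(I) = 2*I**2 (J(I) = I*(2*I) = 2*I**2)
U = -20335 - sqrt(8806) (U = -20335 - sqrt(2125 + 6681) = -20335 - sqrt(8806) ≈ -20429.)
l(b) = b + 52*b**2 (l(b) = b + 26*(2*b**2) = b + 52*b**2)
l(-27 - 75) - U = (-27 - 75)*(1 + 52*(-27 - 75)) - (-20335 - sqrt(8806)) = -102*(1 + 52*(-102)) + (20335 + sqrt(8806)) = -102*(1 - 5304) + (20335 + sqrt(8806)) = -102*(-5303) + (20335 + sqrt(8806)) = 540906 + (20335 + sqrt(8806)) = 561241 + sqrt(8806)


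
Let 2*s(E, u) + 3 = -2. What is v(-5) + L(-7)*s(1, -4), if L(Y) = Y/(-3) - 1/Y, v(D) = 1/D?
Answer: -671/105 ≈ -6.3905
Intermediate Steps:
L(Y) = -1/Y - Y/3 (L(Y) = Y*(-⅓) - 1/Y = -Y/3 - 1/Y = -1/Y - Y/3)
s(E, u) = -5/2 (s(E, u) = -3/2 + (½)*(-2) = -3/2 - 1 = -5/2)
v(-5) + L(-7)*s(1, -4) = 1/(-5) + (-1/(-7) - ⅓*(-7))*(-5/2) = -⅕ + (-1*(-⅐) + 7/3)*(-5/2) = -⅕ + (⅐ + 7/3)*(-5/2) = -⅕ + (52/21)*(-5/2) = -⅕ - 130/21 = -671/105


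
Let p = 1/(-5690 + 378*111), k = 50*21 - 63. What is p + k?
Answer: 35796517/36268 ≈ 987.00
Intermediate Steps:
k = 987 (k = 1050 - 63 = 987)
p = 1/36268 (p = 1/(-5690 + 41958) = 1/36268 ≈ 2.7573e-5)
p + k = 1/36268 + 987 = 35796517/36268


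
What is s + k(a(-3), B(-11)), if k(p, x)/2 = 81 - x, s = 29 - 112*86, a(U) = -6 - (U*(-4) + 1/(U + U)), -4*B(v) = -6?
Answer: -9444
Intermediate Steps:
B(v) = 3/2 (B(v) = -1/4*(-6) = 3/2)
a(U) = -6 + 4*U - 1/(2*U) (a(U) = -6 - (-4*U + 1/(2*U)) = -6 - (1/(2*U) - 4*U) = -6 + (4*U - 1/(2*U)) = -6 + 4*U - 1/(2*U))
s = -9603 (s = 29 - 9632 = -9603)
k(p, x) = 162 - 2*x (k(p, x) = 2*(81 - x) = 162 - 2*x)
s + k(a(-3), B(-11)) = -9603 + (162 - 2*3/2) = -9603 + (162 - 3) = -9603 + 159 = -9444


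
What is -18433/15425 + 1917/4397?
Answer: -51480176/67823725 ≈ -0.75903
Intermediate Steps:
-18433/15425 + 1917/4397 = -51480176/67823725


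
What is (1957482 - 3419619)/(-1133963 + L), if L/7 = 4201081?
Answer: -1462137/28273604 ≈ -0.051714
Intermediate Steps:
L = 29407567 (L = 7*4201081 = 29407567)
(1957482 - 3419619)/(-1133963 + L) = (1957482 - 3419619)/(-1133963 + 29407567) = -1462137/28273604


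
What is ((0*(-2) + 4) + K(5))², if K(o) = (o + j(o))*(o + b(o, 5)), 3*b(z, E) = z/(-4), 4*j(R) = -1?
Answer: 1530169/2304 ≈ 664.14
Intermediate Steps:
j(R) = -¼ (j(R) = (¼)*(-1) = -¼)
b(z, E) = -z/12 (b(z, E) = (z/(-4))/3 = (z*(-¼))/3 = (-z/4)/3 = -z/12)
K(o) = 11*o*(-¼ + o)/12 (K(o) = (o - ¼)*(o - o/12) = (-¼ + o)*(11*o/12) = 11*o*(-¼ + o)/12)
((0*(-2) + 4) + K(5))² = ((0*(-2) + 4) + (11/48)*5*(-1 + 4*5))² = ((0 + 4) + (11/48)*5*(-1 + 20))² = (4 + (11/48)*5*19)² = (4 + 1045/48)² = (1237/48)² = 1530169/2304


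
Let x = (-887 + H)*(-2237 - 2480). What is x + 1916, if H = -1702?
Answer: 12214229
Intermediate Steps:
x = 12212313 (x = (-887 - 1702)*(-2237 - 2480) = -2589*(-4717) = 12212313)
x + 1916 = 12212313 + 1916 = 12214229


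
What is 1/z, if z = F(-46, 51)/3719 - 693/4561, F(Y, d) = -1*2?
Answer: -16962359/2586389 ≈ -6.5583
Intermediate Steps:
F(Y, d) = -2
z = -2586389/16962359 (z = -2/3719 - 693/4561 = -2586389/16962359 ≈ -0.15248)
1/z = 1/(-2586389/16962359) = -16962359/2586389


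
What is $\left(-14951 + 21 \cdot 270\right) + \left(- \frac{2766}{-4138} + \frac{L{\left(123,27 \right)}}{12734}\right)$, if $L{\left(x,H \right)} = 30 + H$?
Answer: $- \frac{244505492471}{26346646} \approx -9280.3$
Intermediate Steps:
$\left(-14951 + 21 \cdot 270\right) + \left(- \frac{2766}{-4138} + \frac{L{\left(123,27 \right)}}{12734}\right) = \left(-14951 + 21 \cdot 270\right) + \left(- \frac{2766}{-4138} + \frac{30 + 27}{12734}\right) = \left(-14951 + 5670\right) + \left(\left(-2766\right) \left(- \frac{1}{4138}\right) + 57 \cdot \frac{1}{12734}\right) = -9281 + \left(\frac{1383}{2069} + \frac{57}{12734}\right) = -9281 + \frac{17729055}{26346646} = - \frac{244505492471}{26346646}$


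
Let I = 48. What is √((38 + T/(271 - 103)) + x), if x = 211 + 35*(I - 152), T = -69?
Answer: I*√2658866/28 ≈ 58.236*I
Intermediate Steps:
x = -3429 (x = 211 + 35*(48 - 152) = 211 + 35*(-104) = 211 - 3640 = -3429)
√((38 + T/(271 - 103)) + x) = √((38 - 69/(271 - 103)) - 3429) = √((38 - 69/168) - 3429) = √((38 + (1/168)*(-69)) - 3429) = √((38 - 23/56) - 3429) = √(2105/56 - 3429) = √(-189919/56) = I*√2658866/28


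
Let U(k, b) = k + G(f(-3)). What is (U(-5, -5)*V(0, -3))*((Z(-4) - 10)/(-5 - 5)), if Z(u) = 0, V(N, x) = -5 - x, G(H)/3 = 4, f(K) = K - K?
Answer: -14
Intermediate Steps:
f(K) = 0
G(H) = 12 (G(H) = 3*4 = 12)
U(k, b) = 12 + k (U(k, b) = k + 12 = 12 + k)
(U(-5, -5)*V(0, -3))*((Z(-4) - 10)/(-5 - 5)) = ((12 - 5)*(-5 - 1*(-3)))*((0 - 10)/(-5 - 5)) = (7*(-5 + 3))*(-10/(-10)) = (7*(-2))*(-10*(-⅒)) = -14*1 = -14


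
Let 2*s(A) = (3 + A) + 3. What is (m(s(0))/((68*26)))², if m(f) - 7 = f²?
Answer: 4/48841 ≈ 8.1898e-5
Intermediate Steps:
s(A) = 3 + A/2 (s(A) = ((3 + A) + 3)/2 = (6 + A)/2 = 3 + A/2)
m(f) = 7 + f²
(m(s(0))/((68*26)))² = ((7 + (3 + (½)*0)²)/((68*26)))² = ((7 + (3 + 0)²)/1768)² = ((7 + 3²)*(1/1768))² = ((7 + 9)*(1/1768))² = (16*(1/1768))² = (2/221)² = 4/48841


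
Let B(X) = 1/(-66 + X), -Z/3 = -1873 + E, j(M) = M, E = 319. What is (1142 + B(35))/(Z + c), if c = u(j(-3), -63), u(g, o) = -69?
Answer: 35401/142383 ≈ 0.24863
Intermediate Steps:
c = -69
Z = 4662 (Z = -3*(-1873 + 319) = -3*(-1554) = 4662)
(1142 + B(35))/(Z + c) = (1142 + 1/(-66 + 35))/(4662 - 69) = (1142 + 1/(-31))/4593 = (1142 - 1/31)*(1/4593) = (35401/31)*(1/4593) = 35401/142383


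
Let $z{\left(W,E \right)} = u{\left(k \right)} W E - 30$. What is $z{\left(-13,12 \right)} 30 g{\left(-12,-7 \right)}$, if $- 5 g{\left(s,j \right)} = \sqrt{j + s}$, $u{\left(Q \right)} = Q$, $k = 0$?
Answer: $180 i \sqrt{19} \approx 784.6 i$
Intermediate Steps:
$g{\left(s,j \right)} = - \frac{\sqrt{j + s}}{5}$
$z{\left(W,E \right)} = -30$ ($z{\left(W,E \right)} = 0 W E - 30 = 0 E - 30 = 0 - 30 = -30$)
$z{\left(-13,12 \right)} 30 g{\left(-12,-7 \right)} = \left(-30\right) 30 \left(- \frac{\sqrt{-7 - 12}}{5}\right) = - 900 \left(- \frac{\sqrt{-19}}{5}\right) = - 900 \left(- \frac{i \sqrt{19}}{5}\right) = 180 i \sqrt{19}$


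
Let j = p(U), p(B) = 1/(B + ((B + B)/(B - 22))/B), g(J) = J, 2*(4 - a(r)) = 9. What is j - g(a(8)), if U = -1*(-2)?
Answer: 39/38 ≈ 1.0263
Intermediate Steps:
a(r) = -½ (a(r) = 4 - ½*9 = 4 - 9/2 = -½)
U = 2
p(B) = 1/(B + 2/(-22 + B)) (p(B) = 1/(B + ((2*B)/(-22 + B))/B) = 1/(B + (2*B/(-22 + B))/B) = 1/(B + 2/(-22 + B)))
j = 10/19 (j = (-22 + 2)/(2 + 2² - 22*2) = -20/(2 + 4 - 44) = -20/(-38) = -1/38*(-20) = 10/19 ≈ 0.52632)
j - g(a(8)) = 10/19 - 1*(-½) = 10/19 + ½ = 39/38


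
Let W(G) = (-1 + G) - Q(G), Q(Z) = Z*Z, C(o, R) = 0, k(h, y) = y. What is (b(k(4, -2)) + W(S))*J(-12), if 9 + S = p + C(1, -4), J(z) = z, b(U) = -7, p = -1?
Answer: 1416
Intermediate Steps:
S = -10 (S = -9 + (-1 + 0) = -9 - 1 = -10)
Q(Z) = Z²
W(G) = -1 + G - G² (W(G) = (-1 + G) - G² = -1 + G - G²)
(b(k(4, -2)) + W(S))*J(-12) = (-7 + (-1 - 10 - 1*(-10)²))*(-12) = (-7 + (-1 - 10 - 1*100))*(-12) = (-7 + (-1 - 10 - 100))*(-12) = (-7 - 111)*(-12) = -118*(-12) = 1416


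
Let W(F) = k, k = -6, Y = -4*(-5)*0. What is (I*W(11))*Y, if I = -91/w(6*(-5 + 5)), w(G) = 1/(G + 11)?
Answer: 0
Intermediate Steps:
Y = 0 (Y = 20*0 = 0)
w(G) = 1/(11 + G)
W(F) = -6
I = -1001 (I = -(1001 + 546*(-5 + 5)) = -91/(1/(11 + 6*0)) = -91/(1/(11 + 0)) = -91/(1/11) = -91/1/11 = -91*11 = -1001)
(I*W(11))*Y = -1001*(-6)*0 = 6006*0 = 0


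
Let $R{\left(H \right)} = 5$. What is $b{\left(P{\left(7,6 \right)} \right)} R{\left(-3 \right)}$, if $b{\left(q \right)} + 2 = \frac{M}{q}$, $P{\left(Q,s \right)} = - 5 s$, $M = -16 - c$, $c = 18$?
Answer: $- \frac{13}{3} \approx -4.3333$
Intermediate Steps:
$M = -34$ ($M = -16 - 18 = -34$)
$b{\left(q \right)} = -2 - \frac{34}{q}$
$b{\left(P{\left(7,6 \right)} \right)} R{\left(-3 \right)} = \left(-2 - \frac{34}{\left(-5\right) 6}\right) 5 = \left(-2 - \frac{34}{-30}\right) 5 = \left(-2 - - \frac{17}{15}\right) 5 = \left(-2 + \frac{17}{15}\right) 5 = \left(- \frac{13}{15}\right) 5 = - \frac{13}{3}$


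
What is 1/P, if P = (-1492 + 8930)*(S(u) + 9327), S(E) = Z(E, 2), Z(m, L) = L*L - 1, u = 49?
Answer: 1/69396540 ≈ 1.4410e-8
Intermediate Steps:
Z(m, L) = -1 + L**2 (Z(m, L) = L**2 - 1 = -1 + L**2)
S(E) = 3 (S(E) = -1 + 2**2 = -1 + 4 = 3)
P = 69396540 (P = (-1492 + 8930)*(3 + 9327) = 7438*9330 = 69396540)
1/P = 1/69396540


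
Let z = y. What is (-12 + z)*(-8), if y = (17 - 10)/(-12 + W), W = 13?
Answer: 40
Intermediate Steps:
y = 7 (y = (17 - 10)/(-12 + 13) = 7/1 = 7*1 = 7)
z = 7
(-12 + z)*(-8) = (-12 + 7)*(-8) = -5*(-8) = 40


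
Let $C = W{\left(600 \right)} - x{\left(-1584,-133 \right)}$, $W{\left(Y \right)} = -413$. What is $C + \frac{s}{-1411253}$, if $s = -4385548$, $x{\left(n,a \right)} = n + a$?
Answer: $\frac{1844659460}{1411253} \approx 1307.1$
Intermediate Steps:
$x{\left(n,a \right)} = a + n$
$C = 1304$ ($C = -413 - \left(-133 - 1584\right) = -413 - -1717 = -413 + 1717 = 1304$)
$C + \frac{s}{-1411253} = 1304 - \frac{4385548}{-1411253} = 1304 - - \frac{4385548}{1411253} = 1304 + \frac{4385548}{1411253} = \frac{1844659460}{1411253}$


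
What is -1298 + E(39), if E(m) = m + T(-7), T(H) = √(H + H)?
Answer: -1259 + I*√14 ≈ -1259.0 + 3.7417*I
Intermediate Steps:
T(H) = √2*√H (T(H) = √(2*H) = √2*√H)
E(m) = m + I*√14 (E(m) = m + √2*√(-7) = m + √2*(I*√7) = m + I*√14)
-1298 + E(39) = -1298 + (39 + I*√14) = -1259 + I*√14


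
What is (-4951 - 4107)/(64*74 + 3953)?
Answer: -9058/8689 ≈ -1.0425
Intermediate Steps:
(-4951 - 4107)/(64*74 + 3953) = -9058/(4736 + 3953) = -9058/8689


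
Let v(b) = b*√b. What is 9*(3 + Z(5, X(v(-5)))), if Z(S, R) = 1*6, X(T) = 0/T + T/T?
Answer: 81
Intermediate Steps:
v(b) = b^(3/2)
X(T) = 1 (X(T) = 0 + 1 = 1)
Z(S, R) = 6
9*(3 + Z(5, X(v(-5)))) = 9*(3 + 6) = 9*9 = 81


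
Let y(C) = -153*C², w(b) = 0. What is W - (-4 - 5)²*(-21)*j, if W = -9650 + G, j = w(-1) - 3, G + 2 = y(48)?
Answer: -367267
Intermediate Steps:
G = -352514 (G = -2 - 153*48² = -2 - 153*2304 = -2 - 352512 = -352514)
j = -3 (j = 0 - 3 = -3)
W = -362164 (W = -9650 - 352514 = -362164)
W - (-4 - 5)²*(-21)*j = -362164 - (-4 - 5)²*(-21)*(-3) = -362164 - (-9)²*(-21)*(-3) = -362164 - 81*(-21)*(-3) = -362164 - (-1701)*(-3) = -362164 - 1*5103 = -362164 - 5103 = -367267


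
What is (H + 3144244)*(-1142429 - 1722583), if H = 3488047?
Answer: -19001593302492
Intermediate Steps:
(H + 3144244)*(-1142429 - 1722583) = (3488047 + 3144244)*(-1142429 - 1722583) = 6632291*(-2865012) = -19001593302492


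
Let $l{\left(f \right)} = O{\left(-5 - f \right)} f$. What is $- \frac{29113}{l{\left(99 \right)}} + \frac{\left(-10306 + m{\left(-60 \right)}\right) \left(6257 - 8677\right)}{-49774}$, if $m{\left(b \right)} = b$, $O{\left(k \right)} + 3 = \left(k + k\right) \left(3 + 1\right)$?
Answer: $- \frac{1036130986669}{2057283855} \approx -503.64$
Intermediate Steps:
$O{\left(k \right)} = -3 + 8 k$ ($O{\left(k \right)} = -3 + \left(k + k\right) \left(3 + 1\right) = -3 + 2 k 4 = -3 + 8 k$)
$l{\left(f \right)} = f \left(-43 - 8 f\right)$ ($l{\left(f \right)} = \left(-3 + 8 \left(-5 - f\right)\right) f = \left(-3 - \left(40 + 8 f\right)\right) f = \left(-43 - 8 f\right) f = f \left(-43 - 8 f\right)$)
$- \frac{29113}{l{\left(99 \right)}} + \frac{\left(-10306 + m{\left(-60 \right)}\right) \left(6257 - 8677\right)}{-49774} = - \frac{29113}{\left(-1\right) 99 \left(43 + 8 \cdot 99\right)} + \frac{\left(-10306 - 60\right) \left(6257 - 8677\right)}{-49774} = - \frac{29113}{\left(-1\right) 99 \left(43 + 792\right)} + \left(-10366\right) \left(-2420\right) \left(- \frac{1}{49774}\right) = - \frac{29113}{\left(-1\right) 99 \cdot 835} + 25085720 \left(- \frac{1}{49774}\right) = - \frac{29113}{-82665} - \frac{12542860}{24887} = \left(-29113\right) \left(- \frac{1}{82665}\right) - \frac{12542860}{24887} = \frac{29113}{82665} - \frac{12542860}{24887} = - \frac{1036130986669}{2057283855}$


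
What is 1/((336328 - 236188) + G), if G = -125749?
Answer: -1/25609 ≈ -3.9049e-5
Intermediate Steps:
1/((336328 - 236188) + G) = 1/((336328 - 236188) - 125749) = 1/(100140 - 125749) = 1/(-25609) = -1/25609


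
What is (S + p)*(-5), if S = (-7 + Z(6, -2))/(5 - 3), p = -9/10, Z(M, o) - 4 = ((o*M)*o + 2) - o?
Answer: -58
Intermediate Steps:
Z(M, o) = 6 - o + M*o**2 (Z(M, o) = 4 + (((o*M)*o + 2) - o) = 4 + (((M*o)*o + 2) - o) = 4 + ((M*o**2 + 2) - o) = 4 + ((2 + M*o**2) - o) = 4 + (2 - o + M*o**2) = 6 - o + M*o**2)
p = -9/10 (p = -9*1/10 = -9/10 ≈ -0.90000)
S = 25/2 (S = (-7 + (6 - 1*(-2) + 6*(-2)**2))/(5 - 3) = (-7 + (6 + 2 + 6*4))/2 = (-7 + (6 + 2 + 24))*(1/2) = (-7 + 32)*(1/2) = 25*(1/2) = 25/2 ≈ 12.500)
(S + p)*(-5) = (25/2 - 9/10)*(-5) = (58/5)*(-5) = -58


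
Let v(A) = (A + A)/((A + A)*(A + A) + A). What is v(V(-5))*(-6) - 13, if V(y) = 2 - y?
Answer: -389/29 ≈ -13.414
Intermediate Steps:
v(A) = 2*A/(A + 4*A**2) (v(A) = (2*A)/((2*A)*(2*A) + A) = (2*A)/(4*A**2 + A) = (2*A)/(A + 4*A**2) = 2*A/(A + 4*A**2))
v(V(-5))*(-6) - 13 = (2/(1 + 4*(2 - 1*(-5))))*(-6) - 13 = (2/(1 + 4*(2 + 5)))*(-6) - 13 = (2/(1 + 4*7))*(-6) - 13 = (2/(1 + 28))*(-6) - 13 = (2/29)*(-6) - 13 = -12/29 - 13 = -389/29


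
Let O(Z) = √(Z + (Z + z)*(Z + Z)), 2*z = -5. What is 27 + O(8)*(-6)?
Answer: 27 - 24*√6 ≈ -31.788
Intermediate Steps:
z = -5/2 (z = (½)*(-5) = -5/2 ≈ -2.5000)
O(Z) = √(Z + 2*Z*(-5/2 + Z)) (O(Z) = √(Z + (Z - 5/2)*(Z + Z)) = √(Z + (-5/2 + Z)*(2*Z)) = √(Z + 2*Z*(-5/2 + Z)))
27 + O(8)*(-6) = 27 + (√2*√(8*(-2 + 8)))*(-6) = 27 + (√2*√(8*6))*(-6) = 27 + (√2*√48)*(-6) = 27 + (√2*(4*√3))*(-6) = 27 + (4*√6)*(-6) = 27 - 24*√6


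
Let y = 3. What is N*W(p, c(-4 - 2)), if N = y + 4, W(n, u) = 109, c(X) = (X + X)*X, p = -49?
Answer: 763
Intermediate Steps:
c(X) = 2*X**2 (c(X) = (2*X)*X = 2*X**2)
N = 7 (N = 3 + 4 = 7)
N*W(p, c(-4 - 2)) = 7*109 = 763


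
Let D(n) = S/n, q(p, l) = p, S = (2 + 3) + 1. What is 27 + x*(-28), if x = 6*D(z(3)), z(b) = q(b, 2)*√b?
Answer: 27 - 112*√3 ≈ -166.99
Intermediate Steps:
S = 6 (S = 5 + 1 = 6)
z(b) = b^(3/2) (z(b) = b*√b = b^(3/2))
D(n) = 6/n
x = 4*√3 (x = 6*(6/(3^(3/2))) = 6*(6/((3*√3))) = 6*(6*(√3/9)) = 6*(2*√3/3) = 4*√3 ≈ 6.9282)
27 + x*(-28) = 27 + (4*√3)*(-28) = 27 - 112*√3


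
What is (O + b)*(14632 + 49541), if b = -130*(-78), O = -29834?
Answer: -1263823062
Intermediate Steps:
b = 10140
(O + b)*(14632 + 49541) = (-29834 + 10140)*(14632 + 49541) = -19694*64173 = -1263823062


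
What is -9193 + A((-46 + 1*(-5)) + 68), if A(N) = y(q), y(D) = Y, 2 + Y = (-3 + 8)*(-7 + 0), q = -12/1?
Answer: -9230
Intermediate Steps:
q = -12 (q = -12*1 = -12)
Y = -37 (Y = -2 + (-3 + 8)*(-7 + 0) = -2 + 5*(-7) = -2 - 35 = -37)
y(D) = -37
A(N) = -37
-9193 + A((-46 + 1*(-5)) + 68) = -9193 - 37 = -9230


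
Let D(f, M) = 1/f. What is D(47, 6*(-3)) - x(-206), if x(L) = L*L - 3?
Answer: -1994350/47 ≈ -42433.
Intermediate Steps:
x(L) = -3 + L² (x(L) = L² - 3 = -3 + L²)
D(47, 6*(-3)) - x(-206) = 1/47 - (-3 + (-206)²) = 1/47 - (-3 + 42436) = 1/47 - 1*42433 = 1/47 - 42433 = -1994350/47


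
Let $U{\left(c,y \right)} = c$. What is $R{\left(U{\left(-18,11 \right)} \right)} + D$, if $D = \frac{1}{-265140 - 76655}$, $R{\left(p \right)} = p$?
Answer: $- \frac{6152311}{341795} \approx -18.0$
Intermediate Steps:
$D = - \frac{1}{341795}$ ($D = \frac{1}{-341795} = - \frac{1}{341795} \approx -2.9257 \cdot 10^{-6}$)
$R{\left(U{\left(-18,11 \right)} \right)} + D = -18 - \frac{1}{341795} = - \frac{6152311}{341795}$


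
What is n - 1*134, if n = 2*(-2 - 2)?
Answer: -142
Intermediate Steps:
n = -8 (n = 2*(-4) = -8)
n - 1*134 = -8 - 1*134 = -8 - 134 = -142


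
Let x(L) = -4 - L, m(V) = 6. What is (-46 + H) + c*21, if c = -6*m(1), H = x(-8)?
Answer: -798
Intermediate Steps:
H = 4 (H = -4 - 1*(-8) = -4 + 8 = 4)
c = -36 (c = -6*6 = -36)
(-46 + H) + c*21 = (-46 + 4) - 36*21 = -42 - 756 = -798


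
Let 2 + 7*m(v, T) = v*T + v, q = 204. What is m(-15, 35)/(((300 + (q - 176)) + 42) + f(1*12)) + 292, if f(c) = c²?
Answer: 525037/1799 ≈ 291.85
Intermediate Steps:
m(v, T) = -2/7 + v/7 + T*v/7 (m(v, T) = -2/7 + (v*T + v)/7 = -2/7 + (T*v + v)/7 = -2/7 + (v + T*v)/7 = -2/7 + (v/7 + T*v/7) = -2/7 + v/7 + T*v/7)
m(-15, 35)/(((300 + (q - 176)) + 42) + f(1*12)) + 292 = (-2/7 + (⅐)*(-15) + (⅐)*35*(-15))/(((300 + (204 - 176)) + 42) + (1*12)²) + 292 = (-2/7 - 15/7 - 75)/(((300 + 28) + 42) + 12²) + 292 = -542/(7*((328 + 42) + 144)) + 292 = -542/(7*(370 + 144)) + 292 = -542/7/514 + 292 = -542/7*1/514 + 292 = -271/1799 + 292 = 525037/1799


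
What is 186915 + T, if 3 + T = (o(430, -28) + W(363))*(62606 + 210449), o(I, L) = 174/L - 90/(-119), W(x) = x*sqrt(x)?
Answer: -310213389/238 + 1090308615*sqrt(3) ≈ 1.8872e+9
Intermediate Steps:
W(x) = x**(3/2)
o(I, L) = 90/119 + 174/L (o(I, L) = 174/L - 90*(-1/119) = 174/L + 90/119 = 90/119 + 174/L)
T = -354699159/238 + 1090308615*sqrt(3) (T = -3 + ((90/119 + 174/(-28)) + 363**(3/2))*(62606 + 210449) = -3 + ((90/119 + 174*(-1/28)) + 3993*sqrt(3))*273055 = -3 + ((90/119 - 87/14) + 3993*sqrt(3))*273055 = -3 + (-1299/238 + 3993*sqrt(3))*273055 = -3 + (-354698445/238 + 1090308615*sqrt(3)) = -354699159/238 + 1090308615*sqrt(3) ≈ 1.8870e+9)
186915 + T = 186915 + (-354699159/238 + 1090308615*sqrt(3)) = -310213389/238 + 1090308615*sqrt(3)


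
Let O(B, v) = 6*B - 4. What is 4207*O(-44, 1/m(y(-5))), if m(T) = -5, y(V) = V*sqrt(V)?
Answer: -1127476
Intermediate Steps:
y(V) = V**(3/2)
O(B, v) = -4 + 6*B
4207*O(-44, 1/m(y(-5))) = 4207*(-4 + 6*(-44)) = 4207*(-4 - 264) = 4207*(-268) = -1127476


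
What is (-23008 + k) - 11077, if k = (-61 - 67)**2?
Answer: -17701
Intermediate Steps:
k = 16384 (k = (-128)**2 = 16384)
(-23008 + k) - 11077 = (-23008 + 16384) - 11077 = -6624 - 11077 = -17701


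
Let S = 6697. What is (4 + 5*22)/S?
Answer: 114/6697 ≈ 0.017023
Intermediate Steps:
(4 + 5*22)/S = (4 + 5*22)/6697 = (4 + 110)*(1/6697) = 114*(1/6697) = 114/6697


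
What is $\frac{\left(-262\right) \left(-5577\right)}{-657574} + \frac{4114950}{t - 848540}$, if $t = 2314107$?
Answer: $\frac{282217867821}{481859377229} \approx 0.58568$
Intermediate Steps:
$\frac{\left(-262\right) \left(-5577\right)}{-657574} + \frac{4114950}{t - 848540} = \frac{\left(-262\right) \left(-5577\right)}{-657574} + \frac{4114950}{2314107 - 848540} = 1461174 \left(- \frac{1}{657574}\right) + \frac{4114950}{1465567} = - \frac{730587}{328787} + 4114950 \cdot \frac{1}{1465567} = - \frac{730587}{328787} + \frac{4114950}{1465567} = \frac{282217867821}{481859377229}$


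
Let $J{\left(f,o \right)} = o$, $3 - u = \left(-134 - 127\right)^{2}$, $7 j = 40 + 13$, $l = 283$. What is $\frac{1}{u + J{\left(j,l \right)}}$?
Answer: $- \frac{1}{67835} \approx -1.4742 \cdot 10^{-5}$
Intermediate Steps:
$j = \frac{53}{7}$ ($j = \frac{40 + 13}{7} = \frac{1}{7} \cdot 53 = \frac{53}{7} \approx 7.5714$)
$u = -68118$ ($u = 3 - \left(-134 - 127\right)^{2} = 3 - \left(-261\right)^{2} = 3 - 68121 = -68118$)
$\frac{1}{u + J{\left(j,l \right)}} = \frac{1}{-68118 + 283} = \frac{1}{-67835} = - \frac{1}{67835}$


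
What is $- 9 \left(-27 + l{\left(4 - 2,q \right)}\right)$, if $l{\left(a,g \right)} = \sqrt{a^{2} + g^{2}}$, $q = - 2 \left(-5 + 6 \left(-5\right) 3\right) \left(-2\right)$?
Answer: $243 - 18 \sqrt{36101} \approx -3177.0$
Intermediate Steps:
$q = -380$ ($q = - 2 \left(-5 - 90\right) \left(-2\right) = \left(-2\right) \left(-95\right) \left(-2\right) = 190 \left(-2\right) = -380$)
$- 9 \left(-27 + l{\left(4 - 2,q \right)}\right) = - 9 \left(-27 + \sqrt{\left(4 - 2\right)^{2} + \left(-380\right)^{2}}\right) = - 9 \left(-27 + \sqrt{\left(4 - 2\right)^{2} + 144400}\right) = - 9 \left(-27 + \sqrt{2^{2} + 144400}\right) = - 9 \left(-27 + \sqrt{4 + 144400}\right) = - 9 \left(-27 + \sqrt{144404}\right) = - 9 \left(-27 + 2 \sqrt{36101}\right) = 243 - 18 \sqrt{36101}$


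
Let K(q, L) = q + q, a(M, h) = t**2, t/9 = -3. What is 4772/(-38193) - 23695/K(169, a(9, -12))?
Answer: -906596071/12909234 ≈ -70.229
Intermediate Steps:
t = -27 (t = 9*(-3) = -27)
a(M, h) = 729 (a(M, h) = (-27)**2 = 729)
K(q, L) = 2*q
4772/(-38193) - 23695/K(169, a(9, -12)) = 4772/(-38193) - 23695/(2*169) = 4772*(-1/38193) - 23695/338 = -4772/38193 - 23695*1/338 = -4772/38193 - 23695/338 = -906596071/12909234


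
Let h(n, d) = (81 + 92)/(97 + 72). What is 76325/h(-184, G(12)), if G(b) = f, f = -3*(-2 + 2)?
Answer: 12898925/173 ≈ 74560.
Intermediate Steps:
f = 0 (f = -3*0 = 0)
G(b) = 0
h(n, d) = 173/169
76325/h(-184, G(12)) = 76325/(173/169) = 76325*(169/173) = 12898925/173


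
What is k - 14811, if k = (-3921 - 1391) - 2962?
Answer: -23085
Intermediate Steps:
k = -8274 (k = -5312 - 2962 = -8274)
k - 14811 = -8274 - 14811 = -23085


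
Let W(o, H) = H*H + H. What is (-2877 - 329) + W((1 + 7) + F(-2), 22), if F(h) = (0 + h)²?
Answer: -2700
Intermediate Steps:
F(h) = h²
W(o, H) = H + H² (W(o, H) = H² + H = H + H²)
(-2877 - 329) + W((1 + 7) + F(-2), 22) = (-2877 - 329) + 22*(1 + 22) = -3206 + 22*23 = -3206 + 506 = -2700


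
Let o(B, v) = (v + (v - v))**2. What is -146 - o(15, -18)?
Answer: -470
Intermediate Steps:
o(B, v) = v**2 (o(B, v) = (v + 0)**2 = v**2)
-146 - o(15, -18) = -146 - 1*(-18)**2 = -146 - 1*324 = -146 - 324 = -470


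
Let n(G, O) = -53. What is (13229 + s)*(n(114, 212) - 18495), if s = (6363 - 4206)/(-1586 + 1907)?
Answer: -26268085656/107 ≈ -2.4550e+8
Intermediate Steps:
s = 719/107 (s = 2157/321 = 2157*(1/321) = 719/107 ≈ 6.7196)
(13229 + s)*(n(114, 212) - 18495) = (13229 + 719/107)*(-53 - 18495) = (1416222/107)*(-18548) = -26268085656/107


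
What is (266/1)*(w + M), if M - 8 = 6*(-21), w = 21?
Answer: -25802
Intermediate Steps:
M = -118 (M = 8 + 6*(-21) = 8 - 126 = -118)
(266/1)*(w + M) = (266/1)*(21 - 118) = (266*1)*(-97) = 266*(-97) = -25802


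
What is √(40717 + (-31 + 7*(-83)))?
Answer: √40105 ≈ 200.26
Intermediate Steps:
√(40717 + (-31 + 7*(-83))) = √(40717 + (-31 - 581)) = √(40717 - 612) = √40105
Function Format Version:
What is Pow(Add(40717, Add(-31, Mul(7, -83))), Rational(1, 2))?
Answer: Pow(40105, Rational(1, 2)) ≈ 200.26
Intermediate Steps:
Pow(Add(40717, Add(-31, Mul(7, -83))), Rational(1, 2)) = Pow(Add(40717, Add(-31, -581)), Rational(1, 2)) = Pow(Add(40717, -612), Rational(1, 2)) = Pow(40105, Rational(1, 2))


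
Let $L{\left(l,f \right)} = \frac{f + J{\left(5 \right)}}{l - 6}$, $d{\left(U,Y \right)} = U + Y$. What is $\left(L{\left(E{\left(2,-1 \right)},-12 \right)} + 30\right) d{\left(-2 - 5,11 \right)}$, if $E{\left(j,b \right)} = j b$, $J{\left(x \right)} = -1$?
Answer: $\frac{253}{2} \approx 126.5$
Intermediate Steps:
$E{\left(j,b \right)} = b j$
$L{\left(l,f \right)} = \frac{-1 + f}{-6 + l}$ ($L{\left(l,f \right)} = \frac{f - 1}{l - 6} = \frac{-1 + f}{-6 + l}$)
$\left(L{\left(E{\left(2,-1 \right)},-12 \right)} + 30\right) d{\left(-2 - 5,11 \right)} = \left(\frac{-1 - 12}{-6 - 2} + 30\right) \left(\left(-2 - 5\right) + 11\right) = \left(\frac{1}{-6 - 2} \left(-13\right) + 30\right) \left(-7 + 11\right) = \left(\frac{1}{-8} \left(-13\right) + 30\right) 4 = \left(\left(- \frac{1}{8}\right) \left(-13\right) + 30\right) 4 = \left(\frac{13}{8} + 30\right) 4 = \frac{253}{8} \cdot 4 = \frac{253}{2}$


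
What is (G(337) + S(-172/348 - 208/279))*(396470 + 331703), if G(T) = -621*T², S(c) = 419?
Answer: -51355078025890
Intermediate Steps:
(G(337) + S(-172/348 - 208/279))*(396470 + 331703) = (-621*337² + 419)*(396470 + 331703) = (-621*113569 + 419)*728173 = (-70526349 + 419)*728173 = -70525930*728173 = -51355078025890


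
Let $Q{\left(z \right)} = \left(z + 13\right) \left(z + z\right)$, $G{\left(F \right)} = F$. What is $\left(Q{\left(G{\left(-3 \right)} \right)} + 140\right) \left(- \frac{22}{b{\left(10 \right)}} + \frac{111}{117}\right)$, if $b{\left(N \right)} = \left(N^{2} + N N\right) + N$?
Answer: $\frac{6144}{91} \approx 67.516$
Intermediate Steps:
$b{\left(N \right)} = N + 2 N^{2}$ ($b{\left(N \right)} = \left(N^{2} + N^{2}\right) + N = 2 N^{2} + N = N + 2 N^{2}$)
$Q{\left(z \right)} = 2 z \left(13 + z\right)$ ($Q{\left(z \right)} = \left(13 + z\right) 2 z = 2 z \left(13 + z\right)$)
$\left(Q{\left(G{\left(-3 \right)} \right)} + 140\right) \left(- \frac{22}{b{\left(10 \right)}} + \frac{111}{117}\right) = \left(2 \left(-3\right) \left(13 - 3\right) + 140\right) \left(- \frac{22}{10 \left(1 + 2 \cdot 10\right)} + \frac{111}{117}\right) = \left(2 \left(-3\right) 10 + 140\right) \left(- \frac{22}{10 \left(1 + 20\right)} + 111 \cdot \frac{1}{117}\right) = \left(-60 + 140\right) \left(- \frac{22}{10 \cdot 21} + \frac{37}{39}\right) = 80 \left(- \frac{22}{210} + \frac{37}{39}\right) = 80 \left(\left(-22\right) \frac{1}{210} + \frac{37}{39}\right) = 80 \left(- \frac{11}{105} + \frac{37}{39}\right) = 80 \cdot \frac{384}{455} = \frac{6144}{91}$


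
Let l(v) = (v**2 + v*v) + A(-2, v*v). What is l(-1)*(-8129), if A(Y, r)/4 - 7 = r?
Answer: -276386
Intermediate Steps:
A(Y, r) = 28 + 4*r
l(v) = 28 + 6*v**2 (l(v) = (v**2 + v*v) + (28 + 4*(v*v)) = (v**2 + v**2) + (28 + 4*v**2) = 2*v**2 + (28 + 4*v**2) = 28 + 6*v**2)
l(-1)*(-8129) = (28 + 6*(-1)**2)*(-8129) = (28 + 6*1)*(-8129) = (28 + 6)*(-8129) = 34*(-8129) = -276386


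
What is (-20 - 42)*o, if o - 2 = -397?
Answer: 24490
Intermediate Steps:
o = -395 (o = 2 - 397 = -395)
(-20 - 42)*o = (-20 - 42)*(-395) = -62*(-395) = 24490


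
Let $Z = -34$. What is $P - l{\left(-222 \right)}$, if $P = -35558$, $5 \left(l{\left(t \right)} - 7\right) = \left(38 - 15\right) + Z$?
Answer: $- \frac{177814}{5} \approx -35563.0$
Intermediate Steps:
$l{\left(t \right)} = \frac{24}{5}$ ($l{\left(t \right)} = 7 + \frac{\left(38 - 15\right) - 34}{5} = 7 + \frac{23 - 34}{5} = 7 + \frac{1}{5} \left(-11\right) = 7 - \frac{11}{5} = \frac{24}{5}$)
$P - l{\left(-222 \right)} = -35558 - \frac{24}{5} = - \frac{177814}{5}$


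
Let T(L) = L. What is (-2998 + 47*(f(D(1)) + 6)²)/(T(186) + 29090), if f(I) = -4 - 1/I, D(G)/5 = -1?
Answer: -69263/731900 ≈ -0.094635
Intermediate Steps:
D(G) = -5 (D(G) = 5*(-1) = -5)
f(I) = -4 - 1/I
(-2998 + 47*(f(D(1)) + 6)²)/(T(186) + 29090) = (-2998 + 47*((-4 - 1/(-5)) + 6)²)/(186 + 29090) = (-2998 + 47*((-4 - 1*(-⅕)) + 6)²)/29276 = (-2998 + 47*((-4 + ⅕) + 6)²)*(1/29276) = (-2998 + 47*(-19/5 + 6)²)*(1/29276) = (-2998 + 47*(11/5)²)*(1/29276) = (-2998 + 47*(121/25))*(1/29276) = (-2998 + 5687/25)*(1/29276) = -69263/25*1/29276 = -69263/731900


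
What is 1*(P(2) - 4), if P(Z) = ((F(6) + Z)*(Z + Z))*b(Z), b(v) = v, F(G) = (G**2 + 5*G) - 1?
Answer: 532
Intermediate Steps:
F(G) = -1 + G**2 + 5*G
P(Z) = 2*Z**2*(65 + Z) (P(Z) = (((-1 + 6**2 + 5*6) + Z)*(Z + Z))*Z = (((-1 + 36 + 30) + Z)*(2*Z))*Z = ((65 + Z)*(2*Z))*Z = (2*Z*(65 + Z))*Z = 2*Z**2*(65 + Z))
1*(P(2) - 4) = 1*(2*2**2*(65 + 2) - 4) = 1*(2*4*67 - 4) = 1*(536 - 4) = 1*532 = 532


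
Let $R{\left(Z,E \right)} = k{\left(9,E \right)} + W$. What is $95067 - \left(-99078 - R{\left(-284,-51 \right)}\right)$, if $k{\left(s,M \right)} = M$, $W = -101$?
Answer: $193993$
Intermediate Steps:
$R{\left(Z,E \right)} = -101 + E$ ($R{\left(Z,E \right)} = E - 101 = -101 + E$)
$95067 - \left(-99078 - R{\left(-284,-51 \right)}\right) = 95067 - \left(-99078 - \left(-101 - 51\right)\right) = 95067 - \left(-99078 - -152\right) = 95067 - \left(-99078 + 152\right) = 95067 - -98926 = 95067 + 98926 = 193993$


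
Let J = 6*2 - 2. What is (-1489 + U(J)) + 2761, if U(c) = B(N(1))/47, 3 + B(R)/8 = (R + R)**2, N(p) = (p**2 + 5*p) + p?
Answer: 61328/47 ≈ 1304.9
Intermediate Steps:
N(p) = p**2 + 6*p
J = 10 (J = 12 - 2 = 10)
B(R) = -24 + 32*R**2 (B(R) = -24 + 8*(R + R)**2 = -24 + 8*(2*R)**2 = -24 + 8*(4*R**2) = -24 + 32*R**2)
U(c) = 1544/47 (U(c) = (-24 + 32*(1*(6 + 1))**2)/47 = (-24 + 32*(1*7)**2)*(1/47) = (-24 + 32*7**2)*(1/47) = (-24 + 32*49)*(1/47) = (-24 + 1568)*(1/47) = 1544*(1/47) = 1544/47)
(-1489 + U(J)) + 2761 = (-1489 + 1544/47) + 2761 = -68439/47 + 2761 = 61328/47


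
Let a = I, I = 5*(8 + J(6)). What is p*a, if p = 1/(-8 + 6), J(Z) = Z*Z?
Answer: -110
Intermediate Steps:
J(Z) = Z**2
I = 220 (I = 5*(8 + 6**2) = 5*(8 + 36) = 5*44 = 220)
a = 220
p = -1/2 (p = 1/(-2) = -1/2 ≈ -0.50000)
p*a = -1/2*220 = -110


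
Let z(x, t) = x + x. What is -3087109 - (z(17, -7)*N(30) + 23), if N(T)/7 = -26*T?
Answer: -2901492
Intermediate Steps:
z(x, t) = 2*x
N(T) = -182*T (N(T) = 7*(-26*T) = -182*T)
-3087109 - (z(17, -7)*N(30) + 23) = -3087109 - ((2*17)*(-182*30) + 23) = -3087109 - (34*(-5460) + 23) = -3087109 - (-185640 + 23) = -3087109 - 1*(-185617) = -3087109 + 185617 = -2901492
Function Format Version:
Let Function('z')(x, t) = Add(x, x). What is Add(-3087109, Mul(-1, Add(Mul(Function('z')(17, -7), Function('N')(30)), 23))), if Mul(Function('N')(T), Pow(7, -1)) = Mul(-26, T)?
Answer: -2901492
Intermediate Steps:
Function('z')(x, t) = Mul(2, x)
Function('N')(T) = Mul(-182, T) (Function('N')(T) = Mul(7, Mul(-26, T)) = Mul(-182, T))
Add(-3087109, Mul(-1, Add(Mul(Function('z')(17, -7), Function('N')(30)), 23))) = Add(-3087109, Mul(-1, Add(Mul(Mul(2, 17), Mul(-182, 30)), 23))) = Add(-3087109, Mul(-1, Add(Mul(34, -5460), 23))) = Add(-3087109, Mul(-1, Add(-185640, 23))) = Add(-3087109, Mul(-1, -185617)) = Add(-3087109, 185617) = -2901492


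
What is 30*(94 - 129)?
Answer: -1050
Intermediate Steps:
30*(94 - 129) = 30*(-35) = -1050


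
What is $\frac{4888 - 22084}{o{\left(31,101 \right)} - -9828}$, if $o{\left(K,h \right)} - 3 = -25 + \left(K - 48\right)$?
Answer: $- \frac{5732}{3263} \approx -1.7567$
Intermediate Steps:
$o{\left(K,h \right)} = -70 + K$ ($o{\left(K,h \right)} = 3 + \left(-25 + \left(K - 48\right)\right) = 3 + \left(-25 + \left(-48 + K\right)\right) = 3 + \left(-73 + K\right) = -70 + K$)
$\frac{4888 - 22084}{o{\left(31,101 \right)} - -9828} = \frac{4888 - 22084}{\left(-70 + 31\right) - -9828} = - \frac{17196}{-39 + 9828} = - \frac{17196}{9789} = \left(-17196\right) \frac{1}{9789} = - \frac{5732}{3263}$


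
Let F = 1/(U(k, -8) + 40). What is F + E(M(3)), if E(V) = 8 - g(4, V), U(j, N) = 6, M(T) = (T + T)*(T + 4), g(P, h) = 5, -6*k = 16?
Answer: 139/46 ≈ 3.0217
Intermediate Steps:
k = -8/3 (k = -⅙*16 = -8/3 ≈ -2.6667)
M(T) = 2*T*(4 + T) (M(T) = (2*T)*(4 + T) = 2*T*(4 + T))
E(V) = 3 (E(V) = 8 - 1*5 = 8 - 5 = 3)
F = 1/46 (F = 1/(6 + 40) = 1/46 ≈ 0.021739)
F + E(M(3)) = 1/46 + 3 = 139/46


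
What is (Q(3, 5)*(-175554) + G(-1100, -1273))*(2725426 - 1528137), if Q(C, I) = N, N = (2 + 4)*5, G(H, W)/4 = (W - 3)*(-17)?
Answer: -6201779821228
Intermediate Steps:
G(H, W) = 204 - 68*W (G(H, W) = 4*((W - 3)*(-17)) = 4*((-3 + W)*(-17)) = 4*(51 - 17*W) = 204 - 68*W)
N = 30 (N = 6*5 = 30)
Q(C, I) = 30
(Q(3, 5)*(-175554) + G(-1100, -1273))*(2725426 - 1528137) = (30*(-175554) + (204 - 68*(-1273)))*(2725426 - 1528137) = (-5266620 + (204 + 86564))*1197289 = (-5266620 + 86768)*1197289 = -5179852*1197289 = -6201779821228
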